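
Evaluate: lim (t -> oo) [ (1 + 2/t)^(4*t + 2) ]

Write it as [(1 + 2/t)^t]^(4) · (1 + 2/t)^(2). The bracketed term tends to e^(2) and the second factor to 1, so the limit is e^(8).

e^(8)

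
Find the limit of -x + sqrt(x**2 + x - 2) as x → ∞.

An ∞ − ∞ form. Rationalising with the conjugate, the difference becomes (x - 2) / (√(x^2 + x - 2) + x).
For large x the denominator behaves like 2·x, so the quotient tends to 1/2 = 1/2.

1/2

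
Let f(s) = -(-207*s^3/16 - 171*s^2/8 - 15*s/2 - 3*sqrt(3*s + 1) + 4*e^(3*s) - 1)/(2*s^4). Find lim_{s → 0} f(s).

-2943/256

Substitution gives 0/0 (the numerator vanishes to order 4).
Expand each term to order s^4: the coefficient of s^4 in -3·√(1 + 3s) is 1215/128 and in 4·e^(3s) is 27/2.
Lower-order terms cancel with the polynomial part, so the numerator is (2943/128)·s^4 + o(s^4), and the limit is (2943/128)/(-2) = -2943/256.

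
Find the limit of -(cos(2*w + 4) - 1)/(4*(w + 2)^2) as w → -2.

Direct substitution gives 0/0.
Apply L'Hôpital: lim (-2*sin(2*w + 4))/(-8*w - 16), still 0/0.
After 2 applications of L'Hôpital's rule the quotient is (-4*cos(2*w + 4))/(-8); substituting w = -2 gives 1/2.

1/2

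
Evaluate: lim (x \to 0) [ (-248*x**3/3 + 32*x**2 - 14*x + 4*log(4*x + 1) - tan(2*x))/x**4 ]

Substitution gives 0/0 (the numerator vanishes to order 4).
Expand each term to order x^4: the coefficient of x^4 in 4·ln(1 + 4x) is -256 and in −tan(2x) is 0.
Lower-order terms cancel with the polynomial part, so the numerator is (-256)·x^4 + o(x^4), and the limit is (-256)/(1) = -256.

-256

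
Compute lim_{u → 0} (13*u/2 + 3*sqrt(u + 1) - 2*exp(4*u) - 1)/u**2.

-131/8

Substitution gives 0/0 (the numerator vanishes to order 2).
Expand each term to order u^2: the coefficient of u^2 in 3·√(1 + u) is -3/8 and in -2·e^(4u) is -16.
Lower-order terms cancel with the polynomial part, so the numerator is (-131/8)·u^2 + o(u^2), and the limit is (-131/8)/(1) = -131/8.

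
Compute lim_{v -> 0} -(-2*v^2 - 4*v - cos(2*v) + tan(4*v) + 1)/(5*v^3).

Substitution gives 0/0 (the numerator vanishes to order 3).
Expand each term to order v^3: the coefficient of v^3 in tan(4v) is 64/3 and in −cos(2v) is 0.
Lower-order terms cancel with the polynomial part, so the numerator is (64/3)·v^3 + o(v^3), and the limit is (64/3)/(-5) = -64/15.

-64/15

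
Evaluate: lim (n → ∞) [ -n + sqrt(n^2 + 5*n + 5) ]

5/2

An ∞ − ∞ form. Rationalising with the conjugate, the difference becomes (5n + 5) / (√(n^2 + 5*n + 5) + n).
For large n the denominator behaves like 2·n, so the quotient tends to 5/2 = 5/2.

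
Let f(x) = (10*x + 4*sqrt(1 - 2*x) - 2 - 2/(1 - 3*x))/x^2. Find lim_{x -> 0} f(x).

Substitution gives 0/0; apply L'Hôpital's rule 2 times.
After differentiating numerator and denominator 2 times the quotient is (36/(3*x - 1)^3 - 4/(1 - 2*x)^(3/2))/(2); at x = 0 this is -20.

-20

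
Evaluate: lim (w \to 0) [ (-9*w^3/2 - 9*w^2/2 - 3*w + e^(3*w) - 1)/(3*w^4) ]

9/8

Direct substitution gives 0/0.
Apply L'Hôpital: lim (-27*w^2/2 - 9*w + 3*e^(3*w) - 3)/(12*w^3), still 0/0.
Apply L'Hôpital: lim (-27*w + 9*e^(3*w) - 9)/(36*w^2), still 0/0.
Apply L'Hôpital: lim (27*e^(3*w) - 27)/(72*w), still 0/0.
After 4 applications of L'Hôpital's rule the quotient is (81*e^(3*w))/(72); substituting w = 0 gives 9/8.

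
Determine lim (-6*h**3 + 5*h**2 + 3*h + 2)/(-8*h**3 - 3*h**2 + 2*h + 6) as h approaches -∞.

Numerator and denominator both have degree 3.
Dividing every term by h^3, all lower-order terms vanish and the limit is the ratio of leading coefficients, -6/(-8) = 3/4.

3/4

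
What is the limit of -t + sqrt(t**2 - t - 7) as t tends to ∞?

An ∞ − ∞ form. Rationalising with the conjugate, the difference becomes (-t - 7) / (√(t^2 - t - 7) + t).
For large t the denominator behaves like 2·t, so the quotient tends to -1/2 = -1/2.

-1/2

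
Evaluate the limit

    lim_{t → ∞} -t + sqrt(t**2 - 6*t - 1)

-3

This has the form ∞ − ∞. Multiply and divide by the conjugate √(t^2 - 6*t - 1) + t.
That gives (-6t - 1) / (√(t^2 - 6*t - 1) + t).
Divide numerator and denominator by t: the limit is -6/(2·1) = -3.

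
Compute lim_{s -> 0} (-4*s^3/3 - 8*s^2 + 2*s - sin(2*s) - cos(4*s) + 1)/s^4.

Substitution gives 0/0 (the numerator vanishes to order 4).
Expand each term to order s^4: the coefficient of s^4 in −cos(4s) is -32/3 and in −sin(2s) is 0.
Lower-order terms cancel with the polynomial part, so the numerator is (-32/3)·s^4 + o(s^4), and the limit is (-32/3)/(1) = -32/3.

-32/3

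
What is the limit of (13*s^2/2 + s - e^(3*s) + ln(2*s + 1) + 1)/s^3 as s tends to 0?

-11/6

Substitution gives 0/0 (the numerator vanishes to order 3).
Expand each term to order s^3: the coefficient of s^3 in −e^(3s) is -9/2 and in ln(1 + 2s) is 8/3.
Lower-order terms cancel with the polynomial part, so the numerator is (-11/6)·s^3 + o(s^3), and the limit is (-11/6)/(1) = -11/6.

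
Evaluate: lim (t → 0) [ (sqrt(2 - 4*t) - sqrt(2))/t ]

Substitution gives 0/0. Multiply numerator and denominator by the conjugate √(2 - 4t) + √2.
The numerator becomes (2 - 4t) − 2 = -4t, so the expression simplifies to -4/(√(2 - 4t) + √2).
Letting t → 0 gives -4/(2√2) = -√(2).

-√(2)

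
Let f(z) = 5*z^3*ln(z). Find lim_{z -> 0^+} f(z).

0

This is a 0·(−∞) form. Rewrite as 5·ln(z) / z^(−3) and apply L'Hôpital:
the derivative quotient is 5·(1/z) / (−3·z^(−4)) = (-5/3)·z^3 → 0.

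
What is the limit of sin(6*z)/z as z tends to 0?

6

Substitution gives 0/0.
Write it as (6)·sin(6z)/(6z); since sin(u)/u → 1, the limit is 6.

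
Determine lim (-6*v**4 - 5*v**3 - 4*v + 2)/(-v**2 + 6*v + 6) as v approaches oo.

The numerator has higher degree (4 > 2); the quotient behaves like (-6/(-1))·v^2 for large |v|.
As v → +∞ this diverges to ∞.

∞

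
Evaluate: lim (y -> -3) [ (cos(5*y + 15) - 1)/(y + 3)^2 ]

Direct substitution gives 0/0.
Apply L'Hôpital: lim (-5*sin(5*y + 15))/(2*y + 6), still 0/0.
After 2 applications of L'Hôpital's rule the quotient is (-25*cos(5*y + 15))/(2); substituting y = -3 gives -25/2.

-25/2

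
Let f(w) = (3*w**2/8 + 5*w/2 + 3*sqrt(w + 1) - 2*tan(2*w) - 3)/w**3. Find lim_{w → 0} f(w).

Substitution gives 0/0; apply L'Hôpital's rule 3 times.
After differentiating numerator and denominator 3 times the quotient is (-64*tan(2*w)^2/cos(2*w)^2 - 32/cos(2*w)^4 + 9/(8*(w + 1)^(5/2)))/(6); at w = 0 this is -247/48.

-247/48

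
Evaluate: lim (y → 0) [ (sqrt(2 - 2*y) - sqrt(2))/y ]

-√(2)/2

Substitution gives 0/0. Multiply numerator and denominator by the conjugate √(2 - 2y) + √2.
The numerator becomes (2 - 2y) − 2 = -2y, so the expression simplifies to -2/(√(2 - 2y) + √2).
Letting y → 0 gives -2/(2√2) = -√(2)/2.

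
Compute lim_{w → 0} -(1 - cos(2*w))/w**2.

-2

Substitution gives 0/0.
Use (1 − cos u)/u² → 1/2 with u = 2w: the limit is 2²/(2·(-1)) = -2.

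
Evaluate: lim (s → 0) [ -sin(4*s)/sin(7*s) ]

Substitution gives 0/0.
Divide numerator and denominator by s: sin(4s)/s → 4 and sin(7s)/s → 7, so the limit is -1·4/7 = -4/7.

-4/7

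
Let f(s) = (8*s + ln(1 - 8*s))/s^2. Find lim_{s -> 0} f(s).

Direct substitution gives 0/0.
Apply L'Hôpital: lim (8 - 8/(1 - 8*s))/(2*s), still 0/0.
After 2 applications of L'Hôpital's rule the quotient is (-64/(1 - 8*s)^2)/(2); substituting s = 0 gives -32.

-32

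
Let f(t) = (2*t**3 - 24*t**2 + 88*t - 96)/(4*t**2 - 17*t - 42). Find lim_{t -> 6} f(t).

16/31

Direct substitution gives 0/0, so factor. Both numerator and denominator have (t - 6) as a factor.
After cancelling, the expression reduces to (2*t^2 - 12*t + 16)/(4*t + 7).
Substituting t = 6 gives 16/31.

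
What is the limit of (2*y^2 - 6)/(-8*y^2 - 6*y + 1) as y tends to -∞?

-1/4

Numerator and denominator both have degree 2.
Dividing every term by y^2, all lower-order terms vanish and the limit is the ratio of leading coefficients, 2/(-8) = -1/4.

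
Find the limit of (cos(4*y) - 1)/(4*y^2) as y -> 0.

-2

Direct substitution gives 0/0.
Apply L'Hôpital: lim (-4*sin(4*y))/(8*y), still 0/0.
After 2 applications of L'Hôpital's rule the quotient is (-16*cos(4*y))/(8); substituting y = 0 gives -2.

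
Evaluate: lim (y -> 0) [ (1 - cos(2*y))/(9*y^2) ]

Substitution gives 0/0.
Use (1 − cos u)/u² → 1/2 with u = 2y: the limit is 2²/(2·9) = 2/9.

2/9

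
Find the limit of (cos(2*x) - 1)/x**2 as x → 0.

-2

Direct substitution gives 0/0.
Apply L'Hôpital: lim (-2*sin(2*x))/(2*x), still 0/0.
After 2 applications of L'Hôpital's rule the quotient is (-4*cos(2*x))/(2); substituting x = 0 gives -2.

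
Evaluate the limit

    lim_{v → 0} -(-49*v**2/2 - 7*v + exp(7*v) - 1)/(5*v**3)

-343/30

Direct substitution gives 0/0.
Apply L'Hôpital: lim (-49*v + 7*e^(7*v) - 7)/(-15*v^2), still 0/0.
Apply L'Hôpital: lim (49*e^(7*v) - 49)/(-30*v), still 0/0.
After 3 applications of L'Hôpital's rule the quotient is (343*e^(7*v))/(-30); substituting v = 0 gives -343/30.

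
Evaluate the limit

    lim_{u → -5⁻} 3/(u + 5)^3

As u → -5⁻, (u + 5) → 0⁻, so (u + 5)^3 → 0⁻ and 3/(u + 5)^3 → -∞.

-∞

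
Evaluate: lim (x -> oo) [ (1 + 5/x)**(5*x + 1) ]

Let L be the limit and take ln: ln L = lim (5x + 1)·ln(1 + 5/x) = lim (5x + 1)·(5/x + O(1/x²)) = 25.
Hence L = e^(25).

e^(25)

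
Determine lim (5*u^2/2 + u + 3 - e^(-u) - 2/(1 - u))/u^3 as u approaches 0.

-11/6

Substitution gives 0/0; apply L'Hôpital's rule 3 times.
After differentiating numerator and denominator 3 times the quotient is (e^(-u) - 12/(u - 1)^4)/(6); at u = 0 this is -11/6.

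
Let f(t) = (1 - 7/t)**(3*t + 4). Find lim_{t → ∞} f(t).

e^(-21)

The base → 1 and the exponent → ∞: a 1^∞ form.
Take logarithms: (3t + 4)·ln(1 - 7/t). Since ln(1+u) ~ u for small u, this behaves like (3t)·(-7/t) → -21.
So the limit is e^(-21).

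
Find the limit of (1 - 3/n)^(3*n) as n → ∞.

The base → 1 and the exponent → ∞: a 1^∞ form.
Take logarithms: (3n)·ln(1 - 3/n). Since ln(1+u) ~ u for small u, this behaves like (3n)·(-3/n) → -9.
So the limit is e^(-9).

e^(-9)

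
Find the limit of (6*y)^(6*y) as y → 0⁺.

1

Base → 0⁺ and exponent → 0⁺: a 0^0 form.
Take logs: 6y·ln(6y). This is 0·(−∞); rewriting as ln(6y)/(1/(6y)) and applying L'Hôpital gives 0.
Hence the limit is e^0 = 1.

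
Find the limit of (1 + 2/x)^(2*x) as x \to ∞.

Write it as [(1 + 2/x)^x]^(2) · (1 + 2/x)^(0). The bracketed term tends to e^(2) and the second factor to 1, so the limit is e^(4).

e^(4)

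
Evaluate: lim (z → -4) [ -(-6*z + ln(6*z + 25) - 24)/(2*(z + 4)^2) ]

Direct substitution gives 0/0.
Apply L'Hôpital: lim (-6 + 6/(6*z + 25))/(-4*z - 16), still 0/0.
After 2 applications of L'Hôpital's rule the quotient is (-36/(6*z + 25)^2)/(-4); substituting z = -4 gives 9.

9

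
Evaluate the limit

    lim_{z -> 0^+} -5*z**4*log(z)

This is a 0·(−∞) form. Rewrite as -5·ln(z) / z^(−4) and apply L'Hôpital:
the derivative quotient is -5·(1/z) / (−4·z^(−5)) = (5/4)·z^4 → 0.

0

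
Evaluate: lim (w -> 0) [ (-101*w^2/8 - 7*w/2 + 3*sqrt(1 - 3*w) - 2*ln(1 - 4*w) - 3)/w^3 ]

Substitution gives 0/0; apply L'Hôpital's rule 3 times.
After differentiating numerator and denominator 3 times the quotient is (-256/(4*w - 1)^3 - 243/(8*(1 - 3*w)^(5/2)))/(6); at w = 0 this is 1805/48.

1805/48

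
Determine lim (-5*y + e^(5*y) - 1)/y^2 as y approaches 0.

25/2

Direct substitution gives 0/0.
Apply L'Hôpital: lim (5*e^(5*y) - 5)/(2*y), still 0/0.
After 2 applications of L'Hôpital's rule the quotient is (25*e^(5*y))/(2); substituting y = 0 gives 25/2.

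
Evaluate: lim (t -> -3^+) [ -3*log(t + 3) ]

∞

As t → -3⁺, t + 3 → 0⁺ and ln(t + 3) → −∞.
Multiplying by -3 gives ∞.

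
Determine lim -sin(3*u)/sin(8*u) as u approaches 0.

-3/8

Substitution gives 0/0.
Divide numerator and denominator by u: sin(3u)/u → 3 and sin(8u)/u → 8, so the limit is -1·3/8 = -3/8.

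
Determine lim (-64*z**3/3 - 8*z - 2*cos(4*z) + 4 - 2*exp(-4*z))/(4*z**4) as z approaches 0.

-32/3

Substitution gives 0/0; apply L'Hôpital's rule 4 times.
After differentiating numerator and denominator 4 times the quotient is (-512*cos(4*z) - 512*e^(-4*z))/(96); at z = 0 this is -32/3.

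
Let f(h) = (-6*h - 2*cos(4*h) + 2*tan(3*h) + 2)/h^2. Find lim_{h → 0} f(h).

16

Substitution gives 0/0 (the numerator vanishes to order 2).
Expand each term to order h^2: the coefficient of h^2 in -2·cos(4h) is 16 and in 2·tan(3h) is 0.
Lower-order terms cancel with the polynomial part, so the numerator is (16)·h^2 + o(h^2), and the limit is (16)/(1) = 16.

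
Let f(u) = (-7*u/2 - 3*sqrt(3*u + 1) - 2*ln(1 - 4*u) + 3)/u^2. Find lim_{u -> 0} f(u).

155/8

Substitution gives 0/0 (the numerator vanishes to order 2).
Expand each term to order u^2: the coefficient of u^2 in -2·ln(1 - 4u) is 16 and in -3·√(1 + 3u) is 27/8.
Lower-order terms cancel with the polynomial part, so the numerator is (155/8)·u^2 + o(u^2), and the limit is (155/8)/(1) = 155/8.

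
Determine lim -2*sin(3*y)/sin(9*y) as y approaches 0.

Substitution gives 0/0.
Divide numerator and denominator by y: sin(3y)/y → 3 and sin(9y)/y → 9, so the limit is -2·3/9 = -2/3.

-2/3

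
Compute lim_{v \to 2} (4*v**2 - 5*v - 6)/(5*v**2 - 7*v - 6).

At v = 2 both the top and bottom vanish — a removable singularity. Factoring out (v - 2) from each leaves (4*v + 3)/(5*v + 3), which at v = 2 equals 11/13.

11/13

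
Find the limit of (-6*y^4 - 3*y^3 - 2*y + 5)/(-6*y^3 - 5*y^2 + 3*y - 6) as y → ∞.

∞

The numerator has higher degree (4 > 3); the quotient behaves like (-6/(-6))·y^1 for large |y|.
As y → +∞ this diverges to ∞.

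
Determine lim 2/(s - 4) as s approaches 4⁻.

-∞

As s → 4⁻, (s - 4) → 0⁻, so (s - 4)^1 → 0⁻ and 2/(s - 4)^1 → -∞.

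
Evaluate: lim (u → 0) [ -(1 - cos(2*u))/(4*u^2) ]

Substitution gives 0/0.
Use (1 − cos θ)/θ² → 1/2 with θ = 2u: the limit is 2²/(2·(-4)) = -1/2.

-1/2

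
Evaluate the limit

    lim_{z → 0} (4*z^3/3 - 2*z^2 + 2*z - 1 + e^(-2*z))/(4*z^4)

1/6

Direct substitution gives 0/0.
Apply L'Hôpital: lim (4*z^2 - 4*z + 2 - 2*e^(-2*z))/(16*z^3), still 0/0.
Apply L'Hôpital: lim (8*z - 4 + 4*e^(-2*z))/(48*z^2), still 0/0.
Apply L'Hôpital: lim (8 - 8*e^(-2*z))/(96*z), still 0/0.
After 4 applications of L'Hôpital's rule the quotient is (16*e^(-2*z))/(96); substituting z = 0 gives 1/6.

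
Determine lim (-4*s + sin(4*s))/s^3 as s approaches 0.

Direct substitution gives 0/0.
Apply L'Hôpital: lim (4*cos(4*s) - 4)/(3*s^2), still 0/0.
Apply L'Hôpital: lim (-16*sin(4*s))/(6*s), still 0/0.
After 3 applications of L'Hôpital's rule the quotient is (-64*cos(4*s))/(6); substituting s = 0 gives -32/3.

-32/3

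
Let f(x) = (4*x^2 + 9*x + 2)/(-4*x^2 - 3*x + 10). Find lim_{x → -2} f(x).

Since x = -2 makes numerator and denominator zero, (x + 2) divides both.
Cancelling it gives (4*x + 1)/(5 - 4*x); now plug in x = -2 to get -7/13.

-7/13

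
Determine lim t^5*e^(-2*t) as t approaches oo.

0

Write as t^5/e^{2t}, an ∞/∞ form.
Exponential growth dominates any polynomial, so repeated L'Hôpital (or the standard result) gives 0.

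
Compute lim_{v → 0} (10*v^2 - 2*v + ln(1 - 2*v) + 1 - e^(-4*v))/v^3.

8

Substitution gives 0/0; apply L'Hôpital's rule 3 times.
After differentiating numerator and denominator 3 times the quotient is (64*e^(-4*v) + 16/(2*v - 1)^3)/(6); at v = 0 this is 8.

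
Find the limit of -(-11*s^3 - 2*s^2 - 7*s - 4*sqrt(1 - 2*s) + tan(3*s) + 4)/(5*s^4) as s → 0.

Substitution gives 0/0; apply L'Hôpital's rule 4 times.
After differentiating numerator and denominator 4 times the quotient is (1944*tan(3*s)^3/cos(3*s)^2 + 1296*tan(3*s)/cos(3*s)^2 + 60/(1 - 2*s)^(7/2))/(-120); at s = 0 this is -1/2.

-1/2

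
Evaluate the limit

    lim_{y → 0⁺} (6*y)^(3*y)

Base → 0⁺ and exponent → 0⁺: a 0^0 form.
Take logs: 3y·ln(6y). This is 0·(−∞); rewriting as ln(6y)/(1/(3y)) and applying L'Hôpital gives 0.
Hence the limit is e^0 = 1.

1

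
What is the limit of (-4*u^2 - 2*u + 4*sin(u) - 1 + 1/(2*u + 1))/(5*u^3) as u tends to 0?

Substitution gives 0/0; apply L'Hôpital's rule 3 times.
After differentiating numerator and denominator 3 times the quotient is (-4*cos(u) - 48/(2*u + 1)^4)/(30); at u = 0 this is -26/15.

-26/15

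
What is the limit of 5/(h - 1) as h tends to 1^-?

As h → 1⁻, (h - 1) → 0⁻, so (h - 1)^1 → 0⁻ and 5/(h - 1)^1 → -∞.

-∞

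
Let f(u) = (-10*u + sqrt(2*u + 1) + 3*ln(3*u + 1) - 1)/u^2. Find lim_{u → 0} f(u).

-14

Substitution gives 0/0 (the numerator vanishes to order 2).
Expand each term to order u^2: the coefficient of u^2 in √(1 + 2u) is -1/2 and in 3·ln(1 + 3u) is -27/2.
Lower-order terms cancel with the polynomial part, so the numerator is (-14)·u^2 + o(u^2), and the limit is (-14)/(1) = -14.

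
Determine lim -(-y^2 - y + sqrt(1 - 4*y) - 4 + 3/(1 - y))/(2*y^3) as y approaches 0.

Substitution gives 0/0 (the numerator vanishes to order 3).
Expand each term to order y^3: the coefficient of y^3 in √(1 - 4y) is -4 and in 3·1/(1 - y) is 3.
Lower-order terms cancel with the polynomial part, so the numerator is (-1)·y^3 + o(y^3), and the limit is (-1)/(-2) = 1/2.

1/2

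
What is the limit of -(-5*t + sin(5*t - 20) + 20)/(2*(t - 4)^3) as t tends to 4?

Direct substitution gives 0/0.
Apply L'Hôpital: lim (5*cos(5*t - 20) - 5)/(-6*(t - 4)^2), still 0/0.
Apply L'Hôpital: lim (-25*sin(5*t - 20))/(48 - 12*t), still 0/0.
After 3 applications of L'Hôpital's rule the quotient is (-125*cos(5*t - 20))/(-12); substituting t = 4 gives 125/12.

125/12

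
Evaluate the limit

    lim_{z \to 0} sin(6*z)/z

Substitution gives 0/0.
Write it as (6)·sin(6z)/(6z); since sin(u)/u → 1, the limit is 6.

6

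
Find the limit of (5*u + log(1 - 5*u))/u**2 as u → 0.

Direct substitution gives 0/0.
Apply L'Hôpital: lim (5 - 5/(1 - 5*u))/(2*u), still 0/0.
After 2 applications of L'Hôpital's rule the quotient is (-25/(1 - 5*u)^2)/(2); substituting u = 0 gives -25/2.

-25/2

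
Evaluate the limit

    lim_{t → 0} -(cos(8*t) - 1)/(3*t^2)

Direct substitution gives 0/0.
Apply L'Hôpital: lim (-8*sin(8*t))/(-6*t), still 0/0.
After 2 applications of L'Hôpital's rule the quotient is (-64*cos(8*t))/(-6); substituting t = 0 gives 32/3.

32/3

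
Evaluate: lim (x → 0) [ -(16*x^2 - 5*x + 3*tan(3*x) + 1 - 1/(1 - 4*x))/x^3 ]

Substitution gives 0/0; apply L'Hôpital's rule 3 times.
After differentiating numerator and denominator 3 times the quotient is (486*tan(3*x)^2/cos(3*x)^2 + 162/cos(3*x)^2 - 384/(4*x - 1)^4)/(-6); at x = 0 this is 37.

37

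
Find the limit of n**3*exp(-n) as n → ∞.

Write as n^3/e^{1n}, an ∞/∞ form.
Exponential growth dominates any polynomial, so repeated L'Hôpital (or the standard result) gives 0.

0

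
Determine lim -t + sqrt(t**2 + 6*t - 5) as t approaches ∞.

3

An ∞ − ∞ form. Rationalising with the conjugate, the difference becomes (6t - 5) / (√(t^2 + 6*t - 5) + t).
For large t the denominator behaves like 2·t, so the quotient tends to 6/2 = 3.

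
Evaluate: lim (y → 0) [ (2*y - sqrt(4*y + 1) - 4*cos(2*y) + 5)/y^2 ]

Substitution gives 0/0 (the numerator vanishes to order 2).
Expand each term to order y^2: the coefficient of y^2 in −√(1 + 4y) is 2 and in -4·cos(2y) is 8.
Lower-order terms cancel with the polynomial part, so the numerator is (10)·y^2 + o(y^2), and the limit is (10)/(1) = 10.

10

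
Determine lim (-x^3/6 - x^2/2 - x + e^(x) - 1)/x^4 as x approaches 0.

Direct substitution gives 0/0.
Apply L'Hôpital: lim (-x^2/2 - x + e^(x) - 1)/(4*x^3), still 0/0.
Apply L'Hôpital: lim (-x + e^(x) - 1)/(12*x^2), still 0/0.
Apply L'Hôpital: lim (e^(x) - 1)/(24*x), still 0/0.
After 4 applications of L'Hôpital's rule the quotient is (e^(x))/(24); substituting x = 0 gives 1/24.

1/24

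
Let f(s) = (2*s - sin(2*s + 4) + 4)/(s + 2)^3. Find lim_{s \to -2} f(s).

Direct substitution gives 0/0.
Apply L'Hôpital: lim (2 - 2*cos(2*s + 4))/(3*(s + 2)^2), still 0/0.
Apply L'Hôpital: lim (4*sin(2*s + 4))/(6*s + 12), still 0/0.
After 3 applications of L'Hôpital's rule the quotient is (8*cos(2*s + 4))/(6); substituting s = -2 gives 4/3.

4/3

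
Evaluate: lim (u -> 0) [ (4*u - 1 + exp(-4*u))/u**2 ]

Direct substitution gives 0/0.
Apply L'Hôpital: lim (4 - 4*e^(-4*u))/(2*u), still 0/0.
After 2 applications of L'Hôpital's rule the quotient is (16*e^(-4*u))/(2); substituting u = 0 gives 8.

8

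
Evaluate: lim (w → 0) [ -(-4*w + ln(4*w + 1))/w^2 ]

8

Direct substitution gives 0/0.
Apply L'Hôpital: lim (-4 + 4/(4*w + 1))/(-2*w), still 0/0.
After 2 applications of L'Hôpital's rule the quotient is (-16/(4*w + 1)^2)/(-2); substituting w = 0 gives 8.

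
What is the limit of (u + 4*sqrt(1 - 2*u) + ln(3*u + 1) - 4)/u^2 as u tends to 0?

-13/2

Substitution gives 0/0 (the numerator vanishes to order 2).
Expand each term to order u^2: the coefficient of u^2 in ln(1 + 3u) is -9/2 and in 4·√(1 - 2u) is -2.
Lower-order terms cancel with the polynomial part, so the numerator is (-13/2)·u^2 + o(u^2), and the limit is (-13/2)/(1) = -13/2.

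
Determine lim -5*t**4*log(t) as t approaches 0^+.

0

This is a 0·(−∞) form. Rewrite as -5·ln(t) / t^(−4) and apply L'Hôpital:
the derivative quotient is -5·(1/t) / (−4·t^(−5)) = (5/4)·t^4 → 0.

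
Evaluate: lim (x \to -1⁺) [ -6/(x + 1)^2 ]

As x → -1⁺, (x + 1) → 0⁺, so (x + 1)^2 → 0⁺ and -6/(x + 1)^2 → -∞.

-∞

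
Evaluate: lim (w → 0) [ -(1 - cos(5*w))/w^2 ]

-25/2

Substitution gives 0/0.
Use (1 − cos u)/u² → 1/2 with u = 5w: the limit is 5²/(2·(-1)) = -25/2.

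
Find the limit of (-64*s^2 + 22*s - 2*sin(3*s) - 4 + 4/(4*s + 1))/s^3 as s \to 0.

Substitution gives 0/0; apply L'Hôpital's rule 3 times.
After differentiating numerator and denominator 3 times the quotient is (54*cos(3*s) - 1536/(4*s + 1)^4)/(6); at s = 0 this is -247.

-247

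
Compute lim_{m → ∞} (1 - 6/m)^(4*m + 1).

Let L be the limit and take ln: ln L = lim (4m + 1)·ln(1 - 6/m) = lim (4m + 1)·(-6/m + O(1/m²)) = -24.
Hence L = e^(-24).

e^(-24)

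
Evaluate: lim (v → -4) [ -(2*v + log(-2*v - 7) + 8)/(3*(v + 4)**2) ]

Direct substitution gives 0/0.
Apply L'Hôpital: lim (2 - 2/(-2*v - 7))/(-6*v - 24), still 0/0.
After 2 applications of L'Hôpital's rule the quotient is (-4/(-2*v - 7)^2)/(-6); substituting v = -4 gives 2/3.

2/3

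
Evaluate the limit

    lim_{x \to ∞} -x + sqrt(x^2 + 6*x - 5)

3

An ∞ − ∞ form. Rationalising with the conjugate, the difference becomes (6x - 5) / (√(x^2 + 6*x - 5) + x).
For large x the denominator behaves like 2·x, so the quotient tends to 6/2 = 3.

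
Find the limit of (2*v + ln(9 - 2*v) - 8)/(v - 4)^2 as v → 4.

Direct substitution gives 0/0.
Apply L'Hôpital: lim (2 - 2/(9 - 2*v))/(2*v - 8), still 0/0.
After 2 applications of L'Hôpital's rule the quotient is (-4/(9 - 2*v)^2)/(2); substituting v = 4 gives -2.

-2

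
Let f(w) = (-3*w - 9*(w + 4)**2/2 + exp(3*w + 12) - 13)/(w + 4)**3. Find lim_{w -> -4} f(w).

Direct substitution gives 0/0.
Apply L'Hôpital: lim (-9*w + 3*e^(3*w + 12) - 39)/(3*(w + 4)^2), still 0/0.
Apply L'Hôpital: lim (9*e^(3*w + 12) - 9)/(6*w + 24), still 0/0.
After 3 applications of L'Hôpital's rule the quotient is (27*e^(3*w + 12))/(6); substituting w = -4 gives 9/2.

9/2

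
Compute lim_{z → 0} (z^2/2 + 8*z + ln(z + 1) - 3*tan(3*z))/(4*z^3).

Substitution gives 0/0; apply L'Hôpital's rule 3 times.
After differentiating numerator and denominator 3 times the quotient is (2*(324*(z + 1)^3*(cos(6*z) - 2)/(cos(6*z) + 1)^2 + 1)/(z + 1)^3)/(24); at z = 0 this is -20/3.

-20/3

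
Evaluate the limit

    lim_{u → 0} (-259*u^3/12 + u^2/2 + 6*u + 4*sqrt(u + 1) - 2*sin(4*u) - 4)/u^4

-5/32

Substitution gives 0/0 (the numerator vanishes to order 4).
Expand each term to order u^4: the coefficient of u^4 in -2·sin(4u) is 0 and in 4·√(1 + u) is -5/32.
Lower-order terms cancel with the polynomial part, so the numerator is (-5/32)·u^4 + o(u^4), and the limit is (-5/32)/(1) = -5/32.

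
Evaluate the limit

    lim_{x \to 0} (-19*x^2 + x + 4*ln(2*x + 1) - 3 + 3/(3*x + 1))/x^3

Substitution gives 0/0 (the numerator vanishes to order 3).
Expand each term to order x^3: the coefficient of x^3 in 3·1/(1 + 3x) is -81 and in 4·ln(1 + 2x) is 32/3.
Lower-order terms cancel with the polynomial part, so the numerator is (-211/3)·x^3 + o(x^3), and the limit is (-211/3)/(1) = -211/3.

-211/3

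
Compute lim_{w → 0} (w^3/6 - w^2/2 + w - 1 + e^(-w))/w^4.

1/24

Direct substitution gives 0/0.
Apply L'Hôpital: lim (w^2/2 - w + 1 - e^(-w))/(4*w^3), still 0/0.
Apply L'Hôpital: lim (w - 1 + e^(-w))/(12*w^2), still 0/0.
Apply L'Hôpital: lim (1 - e^(-w))/(24*w), still 0/0.
After 4 applications of L'Hôpital's rule the quotient is (e^(-w))/(24); substituting w = 0 gives 1/24.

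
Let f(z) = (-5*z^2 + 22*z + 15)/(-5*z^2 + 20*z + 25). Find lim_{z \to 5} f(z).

14/15

Direct substitution gives 0/0, so factor. Both numerator and denominator have (z - 5) as a factor.
After cancelling, the expression reduces to (-5*z - 3)/(-5*z - 5).
Substituting z = 5 gives 14/15.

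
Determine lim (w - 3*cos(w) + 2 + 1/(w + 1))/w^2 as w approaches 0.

5/2

Substitution gives 0/0; apply L'Hôpital's rule 2 times.
After differentiating numerator and denominator 2 times the quotient is (3*cos(w) + 2/(w + 1)^3)/(2); at w = 0 this is 5/2.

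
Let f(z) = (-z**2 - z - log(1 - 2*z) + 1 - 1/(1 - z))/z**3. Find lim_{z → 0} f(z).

5/3

Substitution gives 0/0 (the numerator vanishes to order 3).
Expand each term to order z^3: the coefficient of z^3 in −1/(1 - z) is -1 and in −ln(1 - 2z) is 8/3.
Lower-order terms cancel with the polynomial part, so the numerator is (5/3)·z^3 + o(z^3), and the limit is (5/3)/(1) = 5/3.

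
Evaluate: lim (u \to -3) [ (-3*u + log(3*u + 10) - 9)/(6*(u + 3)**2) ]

Direct substitution gives 0/0.
Apply L'Hôpital: lim (-3 + 3/(3*u + 10))/(12*u + 36), still 0/0.
After 2 applications of L'Hôpital's rule the quotient is (-9/(3*u + 10)^2)/(12); substituting u = -3 gives -3/4.

-3/4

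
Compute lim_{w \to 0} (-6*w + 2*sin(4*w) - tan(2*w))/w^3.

-24

Substitution gives 0/0; apply L'Hôpital's rule 3 times.
After differentiating numerator and denominator 3 times the quotient is (-128*cos(4*w) - 48*tan(2*w)^4 - 64*tan(2*w)^2 - 16)/(6); at w = 0 this is -24.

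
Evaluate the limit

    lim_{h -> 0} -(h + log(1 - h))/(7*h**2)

1/14

Direct substitution gives 0/0.
Apply L'Hôpital: lim (1 - 1/(1 - h))/(-14*h), still 0/0.
After 2 applications of L'Hôpital's rule the quotient is (-1/(1 - h)^2)/(-14); substituting h = 0 gives 1/14.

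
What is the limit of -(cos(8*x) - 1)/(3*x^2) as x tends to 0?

32/3

Direct substitution gives 0/0.
Apply L'Hôpital: lim (-8*sin(8*x))/(-6*x), still 0/0.
After 2 applications of L'Hôpital's rule the quotient is (-64*cos(8*x))/(-6); substituting x = 0 gives 32/3.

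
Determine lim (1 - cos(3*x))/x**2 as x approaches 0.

Substitution gives 0/0.
Use (1 − cos u)/u² → 1/2 with u = 3x: the limit is 3²/(2·1) = 9/2.

9/2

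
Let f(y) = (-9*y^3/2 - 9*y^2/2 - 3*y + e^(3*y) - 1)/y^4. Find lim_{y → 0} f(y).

Direct substitution gives 0/0.
Apply L'Hôpital: lim (-27*y^2/2 - 9*y + 3*e^(3*y) - 3)/(4*y^3), still 0/0.
Apply L'Hôpital: lim (-27*y + 9*e^(3*y) - 9)/(12*y^2), still 0/0.
Apply L'Hôpital: lim (27*e^(3*y) - 27)/(24*y), still 0/0.
After 4 applications of L'Hôpital's rule the quotient is (81*e^(3*y))/(24); substituting y = 0 gives 27/8.

27/8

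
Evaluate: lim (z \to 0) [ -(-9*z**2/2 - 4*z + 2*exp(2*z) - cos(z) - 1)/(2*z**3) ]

-4/3

Substitution gives 0/0 (the numerator vanishes to order 3).
Expand each term to order z^3: the coefficient of z^3 in 2·e^(2z) is 8/3 and in −cos(z) is 0.
Lower-order terms cancel with the polynomial part, so the numerator is (8/3)·z^3 + o(z^3), and the limit is (8/3)/(-2) = -4/3.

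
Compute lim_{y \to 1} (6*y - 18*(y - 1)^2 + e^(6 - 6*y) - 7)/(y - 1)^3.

Direct substitution gives 0/0.
Apply L'Hôpital: lim (-36*y - 6*e^(6 - 6*y) + 42)/(3*(y - 1)^2), still 0/0.
Apply L'Hôpital: lim (36*e^(6 - 6*y) - 36)/(6*y - 6), still 0/0.
After 3 applications of L'Hôpital's rule the quotient is (-216*e^(6 - 6*y))/(6); substituting y = 1 gives -36.

-36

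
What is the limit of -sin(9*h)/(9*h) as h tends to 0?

-1

Substitution gives 0/0.
Write it as (9/(-9))·sin(9h)/(9h); since sin(u)/u → 1, the limit is -1.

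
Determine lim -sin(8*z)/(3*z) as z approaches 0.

-8/3

Substitution gives 0/0.
Write it as (8/(-3))·sin(8z)/(8z); since sin(u)/u → 1, the limit is -8/3.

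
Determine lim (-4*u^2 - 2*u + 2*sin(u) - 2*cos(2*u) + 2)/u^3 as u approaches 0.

-1/3

Substitution gives 0/0; apply L'Hôpital's rule 3 times.
After differentiating numerator and denominator 3 times the quotient is (-2*(16*sin(u) + 1)*cos(u))/(6); at u = 0 this is -1/3.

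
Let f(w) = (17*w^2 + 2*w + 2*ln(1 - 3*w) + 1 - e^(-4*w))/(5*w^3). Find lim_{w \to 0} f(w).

-22/15

Substitution gives 0/0; apply L'Hôpital's rule 3 times.
After differentiating numerator and denominator 3 times the quotient is (64*e^(-4*w) + 108/(3*w - 1)^3)/(30); at w = 0 this is -22/15.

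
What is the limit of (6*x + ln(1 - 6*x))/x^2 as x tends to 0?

-18

Direct substitution gives 0/0.
Apply L'Hôpital: lim (6 - 6/(1 - 6*x))/(2*x), still 0/0.
After 2 applications of L'Hôpital's rule the quotient is (-36/(1 - 6*x)^2)/(2); substituting x = 0 gives -18.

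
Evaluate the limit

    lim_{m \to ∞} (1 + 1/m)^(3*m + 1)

e^(3)

The base → 1 and the exponent → ∞: a 1^∞ form.
Take logarithms: (3m + 1)·ln(1 + 1/m). Since ln(1+u) ~ u for small u, this behaves like (3m)·(1/m) → 3.
So the limit is e^(3).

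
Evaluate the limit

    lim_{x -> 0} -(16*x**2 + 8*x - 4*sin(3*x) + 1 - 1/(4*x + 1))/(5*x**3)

-82/5

Substitution gives 0/0 (the numerator vanishes to order 3).
Expand each term to order x^3: the coefficient of x^3 in -4·sin(3x) is 18 and in −1/(1 + 4x) is 64.
Lower-order terms cancel with the polynomial part, so the numerator is (82)·x^3 + o(x^3), and the limit is (82)/(-5) = -82/5.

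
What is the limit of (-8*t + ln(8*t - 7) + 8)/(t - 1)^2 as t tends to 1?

-32

Direct substitution gives 0/0.
Apply L'Hôpital: lim (-8 + 8/(8*t - 7))/(2*t - 2), still 0/0.
After 2 applications of L'Hôpital's rule the quotient is (-64/(8*t - 7)^2)/(2); substituting t = 1 gives -32.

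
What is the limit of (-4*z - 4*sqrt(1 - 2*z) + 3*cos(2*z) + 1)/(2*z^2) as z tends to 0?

Substitution gives 0/0 (the numerator vanishes to order 2).
Expand each term to order z^2: the coefficient of z^2 in -4·√(1 - 2z) is 2 and in 3·cos(2z) is -6.
Lower-order terms cancel with the polynomial part, so the numerator is (-4)·z^2 + o(z^2), and the limit is (-4)/(2) = -2.

-2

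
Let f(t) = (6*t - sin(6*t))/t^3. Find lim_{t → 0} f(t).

36

Direct substitution gives 0/0.
Apply L'Hôpital: lim (6 - 6*cos(6*t))/(3*t^2), still 0/0.
Apply L'Hôpital: lim (36*sin(6*t))/(6*t), still 0/0.
After 3 applications of L'Hôpital's rule the quotient is (216*cos(6*t))/(6); substituting t = 0 gives 36.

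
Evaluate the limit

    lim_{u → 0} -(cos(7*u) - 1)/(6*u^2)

Direct substitution gives 0/0.
Apply L'Hôpital: lim (-7*sin(7*u))/(-12*u), still 0/0.
After 2 applications of L'Hôpital's rule the quotient is (-49*cos(7*u))/(-12); substituting u = 0 gives 49/12.

49/12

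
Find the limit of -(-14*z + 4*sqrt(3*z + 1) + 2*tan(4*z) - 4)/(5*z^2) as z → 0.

9/10

Substitution gives 0/0 (the numerator vanishes to order 2).
Expand each term to order z^2: the coefficient of z^2 in 4·√(1 + 3z) is -9/2 and in 2·tan(4z) is 0.
Lower-order terms cancel with the polynomial part, so the numerator is (-9/2)·z^2 + o(z^2), and the limit is (-9/2)/(-5) = 9/10.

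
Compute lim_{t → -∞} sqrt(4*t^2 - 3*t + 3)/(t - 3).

For large |t|, √(4*t^2 - 3*t + 3) ≈ √4·|t| and the denominator ≈ t.
Since t → −∞, |t| = −t, giving −√4/(1) = -2.

-2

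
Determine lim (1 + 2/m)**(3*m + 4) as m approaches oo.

Let L be the limit and take ln: ln L = lim (3m + 4)·ln(1 + 2/m) = lim (3m + 4)·(2/m + O(1/m²)) = 6.
Hence L = e^(6).

e^(6)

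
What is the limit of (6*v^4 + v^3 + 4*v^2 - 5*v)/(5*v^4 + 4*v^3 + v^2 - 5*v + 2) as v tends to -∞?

Numerator and denominator both have degree 4.
Dividing every term by v^4, all lower-order terms vanish and the limit is the ratio of leading coefficients, 6/(5) = 6/5.

6/5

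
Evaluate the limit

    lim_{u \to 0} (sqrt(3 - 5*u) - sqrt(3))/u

-5*√(3)/6

A 0/0 form; rationalise with √(3 - 5u) + √3. This collapses the numerator to -5u, leaving -5/(√(3 - 5u) + √3) → -5/(2√3) = -5*√(3)/6.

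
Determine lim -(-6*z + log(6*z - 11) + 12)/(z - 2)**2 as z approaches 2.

18

Direct substitution gives 0/0.
Apply L'Hôpital: lim (-6 + 6/(6*z - 11))/(4 - 2*z), still 0/0.
After 2 applications of L'Hôpital's rule the quotient is (-36/(6*z - 11)^2)/(-2); substituting z = 2 gives 18.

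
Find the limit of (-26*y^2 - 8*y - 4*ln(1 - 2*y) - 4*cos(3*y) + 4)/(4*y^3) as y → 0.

Substitution gives 0/0; apply L'Hôpital's rule 3 times.
After differentiating numerator and denominator 3 times the quotient is (-108*sin(3*y) - 64/(2*y - 1)^3)/(24); at y = 0 this is 8/3.

8/3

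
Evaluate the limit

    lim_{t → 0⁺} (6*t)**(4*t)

Base → 0⁺ and exponent → 0⁺: a 0^0 form.
Take logs: 4t·ln(6t). This is 0·(−∞); rewriting as ln(6t)/(1/(4t)) and applying L'Hôpital gives 0.
Hence the limit is e^0 = 1.

1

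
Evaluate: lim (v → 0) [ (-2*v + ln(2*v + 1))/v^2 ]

Direct substitution gives 0/0.
Apply L'Hôpital: lim (-2 + 2/(2*v + 1))/(2*v), still 0/0.
After 2 applications of L'Hôpital's rule the quotient is (-4/(2*v + 1)^2)/(2); substituting v = 0 gives -2.

-2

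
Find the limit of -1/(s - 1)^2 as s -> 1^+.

-∞

As s → 1⁺, (s - 1) → 0⁺, so (s - 1)^2 → 0⁺ and -1/(s - 1)^2 → -∞.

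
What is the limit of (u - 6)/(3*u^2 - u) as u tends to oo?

0

The denominator has degree 2 and the numerator degree 1. Dividing numerator and denominator by u^2 sends every term to 0 except the leading denominator term, so the limit is 0.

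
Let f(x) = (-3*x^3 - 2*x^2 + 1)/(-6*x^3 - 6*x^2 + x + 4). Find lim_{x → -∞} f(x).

Numerator and denominator both have degree 3.
Dividing every term by x^3, all lower-order terms vanish and the limit is the ratio of leading coefficients, -3/(-6) = 1/2.

1/2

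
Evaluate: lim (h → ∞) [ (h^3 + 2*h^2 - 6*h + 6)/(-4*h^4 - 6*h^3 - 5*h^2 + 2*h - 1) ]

The denominator has degree 4 and the numerator degree 3. Dividing numerator and denominator by h^4 sends every term to 0 except the leading denominator term, so the limit is 0.

0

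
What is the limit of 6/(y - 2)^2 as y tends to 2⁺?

As y → 2⁺, (y - 2) → 0⁺, so (y - 2)^2 → 0⁺ and 6/(y - 2)^2 → ∞.

∞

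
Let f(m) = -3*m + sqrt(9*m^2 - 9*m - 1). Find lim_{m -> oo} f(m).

This has the form ∞ − ∞. Multiply and divide by the conjugate √(9*m^2 - 9*m - 1) + 3m.
That gives (-9m - 1) / (√(9*m^2 - 9*m - 1) + 3m).
Divide numerator and denominator by m: the limit is -9/(2·3) = -3/2.

-3/2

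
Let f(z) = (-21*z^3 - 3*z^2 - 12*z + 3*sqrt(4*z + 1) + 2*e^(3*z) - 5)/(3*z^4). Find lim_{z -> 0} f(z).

Substitution gives 0/0; apply L'Hôpital's rule 4 times.
After differentiating numerator and denominator 4 times the quotient is (162*e^(3*z) - 720/(4*z + 1)^(7/2))/(72); at z = 0 this is -31/4.

-31/4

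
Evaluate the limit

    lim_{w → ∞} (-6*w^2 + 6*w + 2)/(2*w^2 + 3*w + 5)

-3

Numerator and denominator both have degree 2.
Dividing every term by w^2, all lower-order terms vanish and the limit is the ratio of leading coefficients, -6/(2) = -3.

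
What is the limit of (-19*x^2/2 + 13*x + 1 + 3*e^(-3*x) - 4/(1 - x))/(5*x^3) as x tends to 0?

-7/2

Substitution gives 0/0; apply L'Hôpital's rule 3 times.
After differentiating numerator and denominator 3 times the quotient is (-81*e^(-3*x) - 24/(x - 1)^4)/(30); at x = 0 this is -7/2.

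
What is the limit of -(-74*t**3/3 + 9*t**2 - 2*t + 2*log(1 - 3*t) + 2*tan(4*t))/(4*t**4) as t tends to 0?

Substitution gives 0/0 (the numerator vanishes to order 4).
Expand each term to order t^4: the coefficient of t^4 in 2·ln(1 - 3t) is -81/2 and in 2·tan(4t) is 0.
Lower-order terms cancel with the polynomial part, so the numerator is (-81/2)·t^4 + o(t^4), and the limit is (-81/2)/(-4) = 81/8.

81/8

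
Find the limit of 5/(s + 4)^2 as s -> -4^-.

As s → -4⁻, (s + 4) → 0⁻, so (s + 4)^2 → 0⁺ and 5/(s + 4)^2 → ∞.

∞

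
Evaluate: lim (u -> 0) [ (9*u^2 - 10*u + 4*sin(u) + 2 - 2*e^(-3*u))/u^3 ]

25/3

Substitution gives 0/0; apply L'Hôpital's rule 3 times.
After differentiating numerator and denominator 3 times the quotient is (-4*cos(u) + 54*e^(-3*u))/(6); at u = 0 this is 25/3.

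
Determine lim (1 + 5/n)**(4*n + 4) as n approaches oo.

e^(20)

Let L be the limit and take ln: ln L = lim (4n + 4)·ln(1 + 5/n) = lim (4n + 4)·(5/n + O(1/n²)) = 20.
Hence L = e^(20).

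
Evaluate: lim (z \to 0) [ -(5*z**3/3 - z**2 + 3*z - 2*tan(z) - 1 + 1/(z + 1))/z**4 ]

Substitution gives 0/0 (the numerator vanishes to order 4).
Expand each term to order z^4: the coefficient of z^4 in -2·tan(z) is 0 and in 1/(1 + z) is 1.
Lower-order terms cancel with the polynomial part, so the numerator is (1)·z^4 + o(z^4), and the limit is (1)/(-1) = -1.

-1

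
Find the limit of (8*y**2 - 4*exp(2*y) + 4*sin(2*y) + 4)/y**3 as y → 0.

-32/3

Substitution gives 0/0; apply L'Hôpital's rule 3 times.
After differentiating numerator and denominator 3 times the quotient is (-32*e^(2*y) - 32*cos(2*y))/(6); at y = 0 this is -32/3.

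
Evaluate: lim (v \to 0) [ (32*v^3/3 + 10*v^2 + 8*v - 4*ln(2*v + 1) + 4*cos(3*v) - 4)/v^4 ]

Substitution gives 0/0 (the numerator vanishes to order 4).
Expand each term to order v^4: the coefficient of v^4 in 4·cos(3v) is 27/2 and in -4·ln(1 + 2v) is 16.
Lower-order terms cancel with the polynomial part, so the numerator is (59/2)·v^4 + o(v^4), and the limit is (59/2)/(1) = 59/2.

59/2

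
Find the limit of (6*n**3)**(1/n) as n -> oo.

1

Base → ∞ and exponent → 0: an ∞^0 form.
Take logs: (1/n)·ln(6·n^3) = (ln 6 + 3·ln n)/n → 0.
So the limit is e^0 = 1.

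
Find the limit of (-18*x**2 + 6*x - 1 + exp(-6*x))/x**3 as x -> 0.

-36

Direct substitution gives 0/0.
Apply L'Hôpital: lim (-36*x + 6 - 6*e^(-6*x))/(3*x^2), still 0/0.
Apply L'Hôpital: lim (-36 + 36*e^(-6*x))/(6*x), still 0/0.
After 3 applications of L'Hôpital's rule the quotient is (-216*e^(-6*x))/(6); substituting x = 0 gives -36.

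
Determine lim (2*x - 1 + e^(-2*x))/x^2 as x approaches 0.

Direct substitution gives 0/0.
Apply L'Hôpital: lim (2 - 2*e^(-2*x))/(2*x), still 0/0.
After 2 applications of L'Hôpital's rule the quotient is (4*e^(-2*x))/(2); substituting x = 0 gives 2.

2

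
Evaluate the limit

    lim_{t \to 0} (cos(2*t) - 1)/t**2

-2

Direct substitution gives 0/0.
Apply L'Hôpital: lim (-2*sin(2*t))/(2*t), still 0/0.
After 2 applications of L'Hôpital's rule the quotient is (-4*cos(2*t))/(2); substituting t = 0 gives -2.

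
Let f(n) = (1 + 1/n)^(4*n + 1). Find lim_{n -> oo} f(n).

e^(4)

Write it as [(1 + 1/n)^n]^(4) · (1 + 1/n)^(1). The bracketed term tends to e^(1) and the second factor to 1, so the limit is e^(4).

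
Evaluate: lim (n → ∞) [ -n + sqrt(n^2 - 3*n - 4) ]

-3/2

This has the form ∞ − ∞. Multiply and divide by the conjugate √(n^2 - 3*n - 4) + n.
That gives (-3n - 4) / (√(n^2 - 3*n - 4) + n).
Divide numerator and denominator by n: the limit is -3/(2·1) = -3/2.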